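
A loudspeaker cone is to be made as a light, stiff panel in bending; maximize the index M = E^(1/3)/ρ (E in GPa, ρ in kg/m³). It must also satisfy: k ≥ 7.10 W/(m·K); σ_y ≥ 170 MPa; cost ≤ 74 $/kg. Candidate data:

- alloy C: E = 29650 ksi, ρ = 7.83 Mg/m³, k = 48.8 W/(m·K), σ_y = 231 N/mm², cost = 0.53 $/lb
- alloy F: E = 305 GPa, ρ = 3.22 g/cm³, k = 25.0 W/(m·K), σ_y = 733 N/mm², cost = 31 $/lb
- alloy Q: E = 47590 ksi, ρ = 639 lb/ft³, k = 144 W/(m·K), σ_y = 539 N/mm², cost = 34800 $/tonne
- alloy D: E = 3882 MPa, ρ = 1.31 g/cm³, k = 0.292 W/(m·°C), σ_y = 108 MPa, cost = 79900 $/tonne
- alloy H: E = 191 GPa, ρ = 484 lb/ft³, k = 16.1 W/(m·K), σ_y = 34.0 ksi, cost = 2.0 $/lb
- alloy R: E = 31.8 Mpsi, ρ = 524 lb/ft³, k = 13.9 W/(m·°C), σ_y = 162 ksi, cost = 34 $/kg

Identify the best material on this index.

Screen on constraints: k ≥ 7.10 W/(m·K); σ_y ≥ 170 MPa; cost ≤ 74 $/kg. Survivors: alloy C, alloy F, alloy Q, alloy H, alloy R.
In SI units:
  alloy C: E = 204.4 GPa, ρ = 7830 kg/m³
  alloy F: E = 305.0 GPa, ρ = 3220 kg/m³
  alloy Q: E = 328.1 GPa, ρ = 10240 kg/m³
  alloy H: E = 191.0 GPa, ρ = 7753 kg/m³
  alloy R: E = 219.3 GPa, ρ = 8394 kg/m³
  alloy F: M = 2.09×10⁻³
  alloy C: M = 0.752×10⁻³
  alloy H: M = 0.743×10⁻³
  alloy R: M = 0.718×10⁻³
  alloy Q: M = 0.674×10⁻³
Highest index: alloy F.

alloy F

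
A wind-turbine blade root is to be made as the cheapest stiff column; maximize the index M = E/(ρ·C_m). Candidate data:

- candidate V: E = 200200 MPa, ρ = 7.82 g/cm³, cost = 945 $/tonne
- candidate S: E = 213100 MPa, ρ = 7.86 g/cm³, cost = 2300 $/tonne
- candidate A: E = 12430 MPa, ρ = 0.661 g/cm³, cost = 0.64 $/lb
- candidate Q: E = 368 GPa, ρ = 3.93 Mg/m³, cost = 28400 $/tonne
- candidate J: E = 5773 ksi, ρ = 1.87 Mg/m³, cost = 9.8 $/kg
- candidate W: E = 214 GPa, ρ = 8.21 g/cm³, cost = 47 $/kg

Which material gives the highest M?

candidate V

After converting to SI:
  candidate V: E = 200.2 GPa, ρ = 7820 kg/m³, cost = 0.9450 $/kg
  candidate S: E = 213.1 GPa, ρ = 7860 kg/m³, cost = 2.300 $/kg
  candidate A: E = 12.43 GPa, ρ = 661.0 kg/m³, cost = 1.411 $/kg
  candidate Q: E = 368.0 GPa, ρ = 3930 kg/m³, cost = 28.40 $/kg
  candidate J: E = 39.80 GPa, ρ = 1870 kg/m³, cost = 9.800 $/kg
  candidate W: E = 214.0 GPa, ρ = 8210 kg/m³, cost = 47.00 $/kg
  candidate V: M = 27.1 MN·m per $
  candidate A: M = 13.3 MN·m per $
  candidate S: M = 11.8 MN·m per $
  candidate Q: M = 3.30 MN·m per $
  candidate J: M = 2.17 MN·m per $
  candidate W: M = 0.555 MN·m per $
Highest index: candidate V.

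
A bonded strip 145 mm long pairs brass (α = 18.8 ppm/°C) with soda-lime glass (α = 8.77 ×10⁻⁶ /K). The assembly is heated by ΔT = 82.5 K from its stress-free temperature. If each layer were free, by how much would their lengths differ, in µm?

Δα = |18.8 − 8.77|×10⁻⁶/K = 10.0×10⁻⁶/K.
ΔL_mismatch = Δα·L·ΔT = 10.0×10⁻⁶ × 145.0 mm × 82.5 K = 120 µm.

120 µm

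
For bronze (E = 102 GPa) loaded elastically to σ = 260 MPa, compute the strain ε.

2.55×10⁻³

ε = σ/E = 260 / 102000 = 2.55×10⁻³.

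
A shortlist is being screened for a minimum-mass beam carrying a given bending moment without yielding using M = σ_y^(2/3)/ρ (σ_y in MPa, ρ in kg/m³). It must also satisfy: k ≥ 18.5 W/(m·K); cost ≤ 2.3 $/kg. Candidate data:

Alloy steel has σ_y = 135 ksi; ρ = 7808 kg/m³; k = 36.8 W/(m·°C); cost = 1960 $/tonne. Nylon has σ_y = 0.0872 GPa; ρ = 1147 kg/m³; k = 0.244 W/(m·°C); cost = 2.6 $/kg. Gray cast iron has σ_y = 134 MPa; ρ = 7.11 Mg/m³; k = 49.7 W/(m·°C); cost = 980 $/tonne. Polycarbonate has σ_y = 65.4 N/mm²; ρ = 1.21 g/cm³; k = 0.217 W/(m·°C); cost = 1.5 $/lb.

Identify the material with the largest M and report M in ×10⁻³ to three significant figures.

Screen on constraints: k ≥ 18.5 W/(m·K); cost ≤ 2.3 $/kg. Survivors: alloy steel, gray cast iron.
Putting every candidate on a common basis:
  alloy steel: σ_y = 930.8 MPa, ρ = 7808 kg/m³
  gray cast iron: σ_y = 134.0 MPa, ρ = 7110 kg/m³
  alloy steel: M = 12.2×10⁻³
  gray cast iron: M = 3.68×10⁻³
Alloy steel ranks first.

alloy steel, M = 12.2×10⁻³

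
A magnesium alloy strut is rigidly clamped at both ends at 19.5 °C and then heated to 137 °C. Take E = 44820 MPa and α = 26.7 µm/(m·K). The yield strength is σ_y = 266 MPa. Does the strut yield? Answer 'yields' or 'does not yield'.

E = 44820 MPa = 44.82 GPa.
ΔT = 117.5 K. Constrained thermal stress σ = E·α·ΔT = 44.82×10³ MPa × 26.7×10⁻⁶ × 117.5 = 141 MPa (compressive).
Compare to σ_y = 266 MPa: σ < σ_y, so it does not yield.

does not yield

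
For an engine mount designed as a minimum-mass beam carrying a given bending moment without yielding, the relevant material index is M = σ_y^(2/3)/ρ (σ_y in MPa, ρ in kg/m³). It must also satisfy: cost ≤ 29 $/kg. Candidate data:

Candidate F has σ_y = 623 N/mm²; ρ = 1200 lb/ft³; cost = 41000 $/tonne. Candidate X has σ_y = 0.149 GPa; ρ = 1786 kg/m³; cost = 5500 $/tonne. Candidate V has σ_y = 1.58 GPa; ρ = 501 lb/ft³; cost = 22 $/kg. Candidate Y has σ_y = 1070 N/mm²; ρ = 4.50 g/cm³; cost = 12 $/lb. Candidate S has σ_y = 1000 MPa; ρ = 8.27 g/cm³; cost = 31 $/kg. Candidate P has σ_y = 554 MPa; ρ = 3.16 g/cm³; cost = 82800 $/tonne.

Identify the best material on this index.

Screen on constraints: cost ≤ 29 $/kg. Survivors: candidate X, candidate V, candidate Y.
Normalizing units and computing the index:
  candidate X: σ_y = 149.0 MPa, ρ = 1786 kg/m³
  candidate V: σ_y = 1580 MPa, ρ = 8025 kg/m³
  candidate Y: σ_y = 1070 MPa, ρ = 4500 kg/m³
  candidate Y: M = 23.2×10⁻³
  candidate V: M = 16.9×10⁻³
  candidate X: M = 15.7×10⁻³
Candidate Y has the largest M.

candidate Y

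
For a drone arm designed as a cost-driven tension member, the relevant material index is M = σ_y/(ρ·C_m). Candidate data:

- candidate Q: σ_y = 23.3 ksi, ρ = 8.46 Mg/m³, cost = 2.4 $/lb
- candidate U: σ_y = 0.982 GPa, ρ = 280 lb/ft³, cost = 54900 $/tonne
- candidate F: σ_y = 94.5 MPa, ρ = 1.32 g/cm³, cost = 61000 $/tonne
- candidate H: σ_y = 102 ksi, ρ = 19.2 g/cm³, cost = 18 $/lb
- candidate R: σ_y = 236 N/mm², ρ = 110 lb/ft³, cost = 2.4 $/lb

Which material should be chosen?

candidate R

In SI units:
  candidate Q: σ_y = 160.6 MPa, ρ = 8460 kg/m³, cost = 5.291 $/kg
  candidate U: σ_y = 982.0 MPa, ρ = 4485 kg/m³, cost = 54.90 $/kg
  candidate F: σ_y = 94.50 MPa, ρ = 1320 kg/m³, cost = 61.00 $/kg
  candidate H: σ_y = 703.3 MPa, ρ = 19200 kg/m³, cost = 39.68 $/kg
  candidate R: σ_y = 236.0 MPa, ρ = 1762 kg/m³, cost = 5.291 $/kg
  candidate R: M = 25.3 kN·m per $
  candidate U: M = 3.99 kN·m per $
  candidate Q: M = 3.59 kN·m per $
  candidate F: M = 1.17 kN·m per $
  candidate H: M = 0.923 kN·m per $
The maximum is for candidate R.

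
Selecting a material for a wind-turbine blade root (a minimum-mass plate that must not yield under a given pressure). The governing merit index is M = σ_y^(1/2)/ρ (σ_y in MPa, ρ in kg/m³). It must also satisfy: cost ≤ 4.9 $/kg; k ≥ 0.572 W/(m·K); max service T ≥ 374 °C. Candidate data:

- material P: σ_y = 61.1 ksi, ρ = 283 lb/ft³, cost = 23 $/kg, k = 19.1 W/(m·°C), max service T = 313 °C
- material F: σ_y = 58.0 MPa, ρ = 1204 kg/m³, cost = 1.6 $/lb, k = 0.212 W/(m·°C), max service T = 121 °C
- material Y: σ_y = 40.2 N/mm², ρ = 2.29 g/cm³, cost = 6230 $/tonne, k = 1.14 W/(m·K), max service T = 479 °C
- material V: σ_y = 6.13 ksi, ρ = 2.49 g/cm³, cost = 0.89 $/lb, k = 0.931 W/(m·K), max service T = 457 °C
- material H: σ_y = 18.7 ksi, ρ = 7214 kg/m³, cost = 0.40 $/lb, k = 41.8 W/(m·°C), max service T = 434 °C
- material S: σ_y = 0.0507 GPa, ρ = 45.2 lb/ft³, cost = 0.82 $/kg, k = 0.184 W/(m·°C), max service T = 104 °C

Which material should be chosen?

Screen on constraints: cost ≤ 4.9 $/kg; k ≥ 0.572 W/(m·K); max service T ≥ 374 °C. Survivors: material V, material H.
In SI units:
  material V: σ_y = 42.26 MPa, ρ = 2490 kg/m³
  material H: σ_y = 128.9 MPa, ρ = 7214 kg/m³
  material V: M = 2.61×10⁻³
  material H: M = 1.57×10⁻³
The maximum is for material V.

material V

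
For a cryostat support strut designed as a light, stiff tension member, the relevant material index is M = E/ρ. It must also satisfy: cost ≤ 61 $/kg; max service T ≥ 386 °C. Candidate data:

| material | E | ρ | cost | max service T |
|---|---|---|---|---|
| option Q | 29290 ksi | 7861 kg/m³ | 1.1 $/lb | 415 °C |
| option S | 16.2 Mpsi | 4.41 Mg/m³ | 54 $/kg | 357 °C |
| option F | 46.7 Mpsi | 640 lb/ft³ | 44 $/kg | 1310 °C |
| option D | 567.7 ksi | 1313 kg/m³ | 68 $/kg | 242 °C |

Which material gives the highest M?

Screen on constraints: cost ≤ 61 $/kg; max service T ≥ 386 °C. Survivors: option Q, option F.
After converting to SI:
  option Q: E = 201.9 GPa, ρ = 7861 kg/m³
  option F: E = 322.0 GPa, ρ = 10250 kg/m³
  option F: M = 31.4 MN·m/kg
  option Q: M = 25.7 MN·m/kg
Option F has the largest M.

option F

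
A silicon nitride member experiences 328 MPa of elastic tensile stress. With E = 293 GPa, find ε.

1.12×10⁻³

ε = σ/E = 328 / 293000 = 1.12×10⁻³.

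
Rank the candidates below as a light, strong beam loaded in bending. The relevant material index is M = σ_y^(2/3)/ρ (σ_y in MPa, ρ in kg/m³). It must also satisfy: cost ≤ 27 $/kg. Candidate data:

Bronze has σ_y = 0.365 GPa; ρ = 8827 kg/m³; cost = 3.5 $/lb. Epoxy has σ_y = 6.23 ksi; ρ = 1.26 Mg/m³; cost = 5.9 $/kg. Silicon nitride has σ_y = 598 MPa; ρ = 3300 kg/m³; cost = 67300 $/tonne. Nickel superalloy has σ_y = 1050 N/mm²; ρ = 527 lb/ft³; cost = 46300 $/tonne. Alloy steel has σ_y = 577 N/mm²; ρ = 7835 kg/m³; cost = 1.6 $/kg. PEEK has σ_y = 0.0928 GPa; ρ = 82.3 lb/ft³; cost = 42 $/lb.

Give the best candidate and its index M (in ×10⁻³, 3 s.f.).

Screen on constraints: cost ≤ 27 $/kg. Survivors: bronze, epoxy, alloy steel.
Normalizing units and computing the index:
  bronze: σ_y = 365.0 MPa, ρ = 8827 kg/m³
  epoxy: σ_y = 42.95 MPa, ρ = 1260 kg/m³
  alloy steel: σ_y = 577.0 MPa, ρ = 7835 kg/m³
  epoxy: M = 9.73×10⁻³
  alloy steel: M = 8.85×10⁻³
  bronze: M = 5.79×10⁻³
Epoxy ranks first.

epoxy, M = 9.73×10⁻³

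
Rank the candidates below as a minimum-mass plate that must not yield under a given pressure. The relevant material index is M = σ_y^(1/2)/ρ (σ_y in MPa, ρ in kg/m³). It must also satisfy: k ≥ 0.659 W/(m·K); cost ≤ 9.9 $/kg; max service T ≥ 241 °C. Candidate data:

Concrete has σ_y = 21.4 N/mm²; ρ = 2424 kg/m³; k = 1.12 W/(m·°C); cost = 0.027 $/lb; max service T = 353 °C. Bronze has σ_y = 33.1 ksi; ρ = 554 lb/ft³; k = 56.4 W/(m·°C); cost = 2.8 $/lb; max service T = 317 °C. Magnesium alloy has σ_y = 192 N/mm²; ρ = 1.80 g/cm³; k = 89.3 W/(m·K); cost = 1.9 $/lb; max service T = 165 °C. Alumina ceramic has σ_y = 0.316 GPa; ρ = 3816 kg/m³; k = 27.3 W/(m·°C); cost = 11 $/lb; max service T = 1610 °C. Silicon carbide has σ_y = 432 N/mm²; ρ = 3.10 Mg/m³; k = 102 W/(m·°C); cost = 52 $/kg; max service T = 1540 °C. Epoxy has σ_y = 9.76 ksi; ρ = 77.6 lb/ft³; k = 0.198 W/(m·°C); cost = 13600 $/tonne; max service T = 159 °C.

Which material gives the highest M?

Screen on constraints: k ≥ 0.659 W/(m·K); cost ≤ 9.9 $/kg; max service T ≥ 241 °C. Survivors: concrete, bronze.
In SI units:
  concrete: σ_y = 21.40 MPa, ρ = 2424 kg/m³
  bronze: σ_y = 228.2 MPa, ρ = 8874 kg/m³
  concrete: M = 1.91×10⁻³
  bronze: M = 1.70×10⁻³
Concrete has the largest M.

concrete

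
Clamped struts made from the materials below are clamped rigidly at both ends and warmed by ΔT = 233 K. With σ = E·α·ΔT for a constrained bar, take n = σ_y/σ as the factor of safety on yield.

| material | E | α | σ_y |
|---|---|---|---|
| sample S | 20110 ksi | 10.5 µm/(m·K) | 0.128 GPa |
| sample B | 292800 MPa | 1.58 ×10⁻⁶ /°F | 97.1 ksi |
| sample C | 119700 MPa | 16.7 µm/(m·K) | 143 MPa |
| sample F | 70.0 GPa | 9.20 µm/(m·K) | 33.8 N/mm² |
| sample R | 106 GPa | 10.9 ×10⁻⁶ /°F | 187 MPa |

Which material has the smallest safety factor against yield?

Per material, after unit conversion:
  sample S: E = 138.7, α = 10.5, σ_y = 128.0 → σ = 339 MPa, n = 0.377
  sample B: E = 292.8, α = 2.84, σ_y = 669.5 → σ = 194 MPa, n = 3.45
  sample C: E = 119.7, α = 16.7, σ_y = 143.0 → σ = 466 MPa, n = 0.307
  sample F: E = 70.00, α = 9.20, σ_y = 33.80 → σ = 150 MPa, n = 0.225
  sample R: E = 106.0, α = 19.6, σ_y = 187.0 → σ = 485 MPa, n = 0.386
The minimum is sample F at n = 0.225.

sample F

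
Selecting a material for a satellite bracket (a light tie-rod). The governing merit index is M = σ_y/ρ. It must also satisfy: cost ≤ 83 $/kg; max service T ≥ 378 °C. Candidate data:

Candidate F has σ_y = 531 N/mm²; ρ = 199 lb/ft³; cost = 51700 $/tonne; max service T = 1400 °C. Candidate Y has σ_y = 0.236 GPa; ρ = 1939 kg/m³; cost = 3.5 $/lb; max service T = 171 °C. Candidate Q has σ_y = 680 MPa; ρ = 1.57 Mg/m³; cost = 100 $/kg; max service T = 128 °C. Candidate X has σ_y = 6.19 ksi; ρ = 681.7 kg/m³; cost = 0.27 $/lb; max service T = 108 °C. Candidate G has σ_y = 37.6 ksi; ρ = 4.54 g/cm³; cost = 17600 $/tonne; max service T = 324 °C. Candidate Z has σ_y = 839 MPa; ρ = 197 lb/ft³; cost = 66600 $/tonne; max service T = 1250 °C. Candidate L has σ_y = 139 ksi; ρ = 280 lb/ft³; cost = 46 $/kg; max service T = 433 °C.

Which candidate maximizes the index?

Screen on constraints: cost ≤ 83 $/kg; max service T ≥ 378 °C. Survivors: candidate F, candidate Z, candidate L.
Putting every candidate on a common basis:
  candidate F: σ_y = 531.0 MPa, ρ = 3188 kg/m³
  candidate Z: σ_y = 839.0 MPa, ρ = 3156 kg/m³
  candidate L: σ_y = 958.4 MPa, ρ = 4485 kg/m³
  candidate Z: M = 266 kN·m/kg
  candidate L: M = 214 kN·m/kg
  candidate F: M = 167 kN·m/kg
Highest index: candidate Z.

candidate Z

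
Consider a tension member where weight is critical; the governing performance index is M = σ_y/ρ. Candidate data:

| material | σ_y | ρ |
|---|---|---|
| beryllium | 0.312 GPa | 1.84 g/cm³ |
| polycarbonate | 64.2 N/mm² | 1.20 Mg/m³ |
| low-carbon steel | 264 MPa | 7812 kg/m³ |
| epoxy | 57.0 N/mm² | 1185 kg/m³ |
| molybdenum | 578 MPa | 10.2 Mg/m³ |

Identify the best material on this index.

Normalizing units and computing the index:
  beryllium: σ_y = 312.0 MPa, ρ = 1840 kg/m³
  polycarbonate: σ_y = 64.20 MPa, ρ = 1200 kg/m³
  low-carbon steel: σ_y = 264.0 MPa, ρ = 7812 kg/m³
  epoxy: σ_y = 57.00 MPa, ρ = 1185 kg/m³
  molybdenum: σ_y = 578.0 MPa, ρ = 10200 kg/m³
  beryllium: M = 170 kN·m/kg
  molybdenum: M = 56.7 kN·m/kg
  polycarbonate: M = 53.5 kN·m/kg
  epoxy: M = 48.1 kN·m/kg
  low-carbon steel: M = 33.8 kN·m/kg
Beryllium ranks first.

beryllium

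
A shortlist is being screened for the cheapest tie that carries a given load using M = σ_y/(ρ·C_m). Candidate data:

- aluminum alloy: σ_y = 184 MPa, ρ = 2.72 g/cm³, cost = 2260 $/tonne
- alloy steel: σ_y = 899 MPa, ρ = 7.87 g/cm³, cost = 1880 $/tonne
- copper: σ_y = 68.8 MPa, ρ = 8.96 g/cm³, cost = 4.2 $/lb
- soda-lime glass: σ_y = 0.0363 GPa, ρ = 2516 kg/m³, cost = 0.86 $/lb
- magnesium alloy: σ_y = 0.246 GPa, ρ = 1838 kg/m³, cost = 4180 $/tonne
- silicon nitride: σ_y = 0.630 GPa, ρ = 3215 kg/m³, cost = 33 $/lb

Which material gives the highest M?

alloy steel

After converting to SI:
  aluminum alloy: σ_y = 184.0 MPa, ρ = 2720 kg/m³, cost = 2.260 $/kg
  alloy steel: σ_y = 899.0 MPa, ρ = 7870 kg/m³, cost = 1.880 $/kg
  copper: σ_y = 68.80 MPa, ρ = 8960 kg/m³, cost = 9.259 $/kg
  soda-lime glass: σ_y = 36.30 MPa, ρ = 2516 kg/m³, cost = 1.896 $/kg
  magnesium alloy: σ_y = 246.0 MPa, ρ = 1838 kg/m³, cost = 4.180 $/kg
  silicon nitride: σ_y = 630.0 MPa, ρ = 3215 kg/m³, cost = 72.75 $/kg
  alloy steel: M = 60.8 kN·m per $
  magnesium alloy: M = 32.0 kN·m per $
  aluminum alloy: M = 29.9 kN·m per $
  soda-lime glass: M = 7.61 kN·m per $
  silicon nitride: M = 2.69 kN·m per $
  copper: M = 0.829 kN·m per $
Highest index: alloy steel.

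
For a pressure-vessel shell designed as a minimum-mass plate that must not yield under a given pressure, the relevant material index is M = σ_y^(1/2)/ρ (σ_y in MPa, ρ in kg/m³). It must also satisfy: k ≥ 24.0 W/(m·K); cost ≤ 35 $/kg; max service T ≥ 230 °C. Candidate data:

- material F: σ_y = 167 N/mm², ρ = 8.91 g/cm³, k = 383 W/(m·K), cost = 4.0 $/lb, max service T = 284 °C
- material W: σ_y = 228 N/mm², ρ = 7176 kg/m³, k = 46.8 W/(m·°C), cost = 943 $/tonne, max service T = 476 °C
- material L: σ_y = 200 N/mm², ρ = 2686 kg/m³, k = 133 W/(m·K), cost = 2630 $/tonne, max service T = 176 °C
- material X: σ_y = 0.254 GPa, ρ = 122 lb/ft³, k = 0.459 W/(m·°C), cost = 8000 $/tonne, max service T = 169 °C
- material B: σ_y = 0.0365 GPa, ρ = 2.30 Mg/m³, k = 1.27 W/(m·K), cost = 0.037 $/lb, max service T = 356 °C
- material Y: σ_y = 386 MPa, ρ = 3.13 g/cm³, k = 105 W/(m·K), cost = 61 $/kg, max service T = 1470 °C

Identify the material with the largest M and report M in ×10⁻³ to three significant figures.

Screen on constraints: k ≥ 24.0 W/(m·K); cost ≤ 35 $/kg; max service T ≥ 230 °C. Survivors: material F, material W.
After converting to SI:
  material F: σ_y = 167.0 MPa, ρ = 8910 kg/m³
  material W: σ_y = 228.0 MPa, ρ = 7176 kg/m³
  material W: M = 2.10×10⁻³
  material F: M = 1.45×10⁻³
Material W has the largest M.

material W, M = 2.10×10⁻³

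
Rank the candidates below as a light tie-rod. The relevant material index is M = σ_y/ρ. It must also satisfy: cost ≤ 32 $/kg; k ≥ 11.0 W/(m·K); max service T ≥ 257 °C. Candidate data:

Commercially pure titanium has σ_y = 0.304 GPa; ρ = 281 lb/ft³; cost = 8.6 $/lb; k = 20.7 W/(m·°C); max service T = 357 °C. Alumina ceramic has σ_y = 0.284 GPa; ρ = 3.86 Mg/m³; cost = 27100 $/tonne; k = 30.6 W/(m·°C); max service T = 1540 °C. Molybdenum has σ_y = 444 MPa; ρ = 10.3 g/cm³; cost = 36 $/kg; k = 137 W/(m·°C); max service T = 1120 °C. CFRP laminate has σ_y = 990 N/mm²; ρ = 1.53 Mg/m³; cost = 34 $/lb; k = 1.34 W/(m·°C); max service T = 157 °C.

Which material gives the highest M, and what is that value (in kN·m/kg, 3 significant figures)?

Screen on constraints: cost ≤ 32 $/kg; k ≥ 11.0 W/(m·K); max service T ≥ 257 °C. Survivors: commercially pure titanium, alumina ceramic.
Putting every candidate on a common basis:
  commercially pure titanium: σ_y = 304.0 MPa, ρ = 4501 kg/m³
  alumina ceramic: σ_y = 284.0 MPa, ρ = 3860 kg/m³
  alumina ceramic: M = 73.6 kN·m/kg
  commercially pure titanium: M = 67.5 kN·m/kg
Alumina ceramic ranks first.

alumina ceramic, M = 73.6 kN·m/kg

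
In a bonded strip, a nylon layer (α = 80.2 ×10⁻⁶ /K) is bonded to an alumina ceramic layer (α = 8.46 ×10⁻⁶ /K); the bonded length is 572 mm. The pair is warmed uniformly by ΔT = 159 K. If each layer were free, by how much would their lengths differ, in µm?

Δα = |80.2 − 8.46|×10⁻⁶/K = 71.7×10⁻⁶/K.
ΔL_mismatch = Δα·L·ΔT = 71.7×10⁻⁶ × 572.0 mm × 159.0 K = 6520 µm.

6520 µm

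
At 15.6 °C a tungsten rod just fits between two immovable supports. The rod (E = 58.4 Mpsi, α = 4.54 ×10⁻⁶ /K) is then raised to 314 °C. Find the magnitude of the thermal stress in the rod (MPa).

545 MPa

E = 58.4 Mpsi = 402.7 GPa.
ΔT = 298.4 K. Constrained thermal stress σ = E·α·ΔT = 402.7×10³ MPa × 4.54×10⁻⁶ × 298.4 = 545 MPa (compressive).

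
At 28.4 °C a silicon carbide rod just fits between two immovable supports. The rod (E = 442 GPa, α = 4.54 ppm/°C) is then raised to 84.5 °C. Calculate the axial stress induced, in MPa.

ΔT = 56.10 K. Constrained thermal stress σ = E·α·ΔT = 442.0×10³ MPa × 4.54×10⁻⁶ × 56.10 = 113 MPa (compressive).

113 MPa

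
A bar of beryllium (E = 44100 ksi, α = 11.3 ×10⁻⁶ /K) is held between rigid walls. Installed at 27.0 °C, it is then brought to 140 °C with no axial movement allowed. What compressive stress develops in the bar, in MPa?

E = 44100 ksi = 304.1 GPa.
ΔT = 113.0 K. Constrained thermal stress σ = E·α·ΔT = 304.1×10³ MPa × 11.3×10⁻⁶ × 113.0 = 388 MPa (compressive).

388 MPa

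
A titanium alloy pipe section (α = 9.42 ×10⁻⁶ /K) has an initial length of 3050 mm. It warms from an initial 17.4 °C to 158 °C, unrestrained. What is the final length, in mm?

ΔT = 158 − 17.4 = 140.6 K.
ΔL = α·L₀·ΔT = 9.42×10⁻⁶ × 3050 mm × 140.6 K = 4.04 mm.
L = L₀ + ΔL = 3050 + 4.04 = 3054.0 mm.

3054.0 mm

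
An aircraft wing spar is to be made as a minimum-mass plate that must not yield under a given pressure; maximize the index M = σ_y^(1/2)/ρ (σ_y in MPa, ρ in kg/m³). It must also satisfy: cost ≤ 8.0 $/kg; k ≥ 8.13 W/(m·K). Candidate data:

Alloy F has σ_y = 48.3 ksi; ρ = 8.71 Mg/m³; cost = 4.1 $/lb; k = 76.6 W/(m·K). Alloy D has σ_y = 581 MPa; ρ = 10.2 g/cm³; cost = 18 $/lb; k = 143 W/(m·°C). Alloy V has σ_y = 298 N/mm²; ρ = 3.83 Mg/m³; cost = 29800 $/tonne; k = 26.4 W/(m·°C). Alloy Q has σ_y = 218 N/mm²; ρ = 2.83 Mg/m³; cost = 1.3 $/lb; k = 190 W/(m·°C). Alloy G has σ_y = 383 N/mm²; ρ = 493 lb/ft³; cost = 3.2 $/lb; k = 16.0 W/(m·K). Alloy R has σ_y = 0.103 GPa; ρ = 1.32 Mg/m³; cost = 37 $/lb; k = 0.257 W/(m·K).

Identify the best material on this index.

alloy Q

Screen on constraints: cost ≤ 8.0 $/kg; k ≥ 8.13 W/(m·K). Survivors: alloy Q, alloy G.
Normalizing units and computing the index:
  alloy Q: σ_y = 218.0 MPa, ρ = 2830 kg/m³
  alloy G: σ_y = 383.0 MPa, ρ = 7897 kg/m³
  alloy Q: M = 5.22×10⁻³
  alloy G: M = 2.48×10⁻³
Alloy Q ranks first.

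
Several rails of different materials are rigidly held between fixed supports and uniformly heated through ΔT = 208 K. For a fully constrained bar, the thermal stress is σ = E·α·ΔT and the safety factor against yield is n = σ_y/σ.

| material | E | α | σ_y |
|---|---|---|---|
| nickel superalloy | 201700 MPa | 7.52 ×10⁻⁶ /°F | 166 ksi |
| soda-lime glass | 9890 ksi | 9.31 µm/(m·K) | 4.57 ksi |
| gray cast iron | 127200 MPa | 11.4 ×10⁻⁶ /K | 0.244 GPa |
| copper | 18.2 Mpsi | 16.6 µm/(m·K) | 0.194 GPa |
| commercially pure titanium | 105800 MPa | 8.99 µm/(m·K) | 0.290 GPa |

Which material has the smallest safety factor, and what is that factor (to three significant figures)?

With everything in SI (GPa, ×10⁻⁶/K, MPa):
  nickel superalloy: E = 201.7, α = 13.5, σ_y = 1145 → σ = 568 MPa, n = 2.02
  soda-lime glass: E = 68.19, α = 9.31, σ_y = 31.51 → σ = 132 MPa, n = 0.239
  gray cast iron: E = 127.2, α = 11.4, σ_y = 244.0 → σ = 302 MPa, n = 0.809
  copper: E = 125.5, α = 16.6, σ_y = 194.0 → σ = 433 MPa, n = 0.448
  commercially pure titanium: E = 105.8, α = 8.99, σ_y = 290.0 → σ = 198 MPa, n = 1.47
The minimum is soda-lime glass at n = 0.239.

soda-lime glass, n = 0.239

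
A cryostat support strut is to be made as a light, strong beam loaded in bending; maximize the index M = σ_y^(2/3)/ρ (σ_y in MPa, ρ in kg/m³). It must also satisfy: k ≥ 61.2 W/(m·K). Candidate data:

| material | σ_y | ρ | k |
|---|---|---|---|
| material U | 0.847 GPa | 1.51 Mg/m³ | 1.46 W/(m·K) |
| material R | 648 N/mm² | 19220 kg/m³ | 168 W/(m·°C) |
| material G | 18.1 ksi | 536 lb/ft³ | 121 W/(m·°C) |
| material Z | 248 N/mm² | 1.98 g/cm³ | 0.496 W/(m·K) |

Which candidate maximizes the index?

material R

Screen on constraints: k ≥ 61.2 W/(m·K). Survivors: material R, material G.
After converting to SI:
  material R: σ_y = 648.0 MPa, ρ = 19220 kg/m³
  material G: σ_y = 124.8 MPa, ρ = 8586 kg/m³
  material R: M = 3.90×10⁻³
  material G: M = 2.91×10⁻³
The maximum is for material R.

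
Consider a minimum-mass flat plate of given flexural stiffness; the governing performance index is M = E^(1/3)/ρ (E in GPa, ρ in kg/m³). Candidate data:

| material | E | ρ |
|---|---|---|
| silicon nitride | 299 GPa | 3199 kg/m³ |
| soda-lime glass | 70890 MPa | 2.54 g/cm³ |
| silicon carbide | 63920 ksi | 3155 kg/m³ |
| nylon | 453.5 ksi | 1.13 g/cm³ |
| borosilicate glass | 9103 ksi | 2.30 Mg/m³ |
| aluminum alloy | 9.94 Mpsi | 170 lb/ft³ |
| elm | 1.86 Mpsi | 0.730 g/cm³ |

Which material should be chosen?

Convert each candidate to consistent units, then evaluate M:
  silicon nitride: E = 299.0 GPa, ρ = 3199 kg/m³
  soda-lime glass: E = 70.89 GPa, ρ = 2540 kg/m³
  silicon carbide: E = 440.7 GPa, ρ = 3155 kg/m³
  nylon: E = 3.127 GPa, ρ = 1130 kg/m³
  borosilicate glass: E = 62.76 GPa, ρ = 2300 kg/m³
  aluminum alloy: E = 68.53 GPa, ρ = 2723 kg/m³
  elm: E = 12.82 GPa, ρ = 730.0 kg/m³
  elm: M = 3.21×10⁻³
  silicon carbide: M = 2.41×10⁻³
  silicon nitride: M = 2.09×10⁻³
  borosilicate glass: M = 1.73×10⁻³
  soda-lime glass: M = 1.63×10⁻³
  aluminum alloy: M = 1.50×10⁻³
  nylon: M = 1.29×10⁻³
Highest index: elm.

elm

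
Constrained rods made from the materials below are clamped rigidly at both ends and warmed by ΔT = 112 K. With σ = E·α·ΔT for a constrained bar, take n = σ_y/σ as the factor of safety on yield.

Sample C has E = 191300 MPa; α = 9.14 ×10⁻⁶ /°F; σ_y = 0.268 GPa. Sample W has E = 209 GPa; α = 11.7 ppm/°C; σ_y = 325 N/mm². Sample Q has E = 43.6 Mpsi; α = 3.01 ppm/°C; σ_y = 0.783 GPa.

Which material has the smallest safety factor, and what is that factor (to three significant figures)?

sample C, n = 0.760

With everything in SI (GPa, ×10⁻⁶/K, MPa):
  sample C: E = 191.3, α = 16.5, σ_y = 268.0 → σ = 352 MPa, n = 0.760
  sample W: E = 209.0, α = 11.7, σ_y = 325.0 → σ = 274 MPa, n = 1.19
  sample Q: E = 300.6, α = 3.01, σ_y = 783.0 → σ = 101 MPa, n = 7.73
Smallest n: sample C with n = 0.760.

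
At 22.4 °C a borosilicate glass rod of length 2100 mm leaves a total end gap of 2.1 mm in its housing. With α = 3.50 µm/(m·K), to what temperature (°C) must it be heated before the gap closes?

308 °C

α·L₀·ΔT = 2.1 mm ⇒ ΔT = 2.1 / (3.50×10⁻⁶ × 2100.0) = 285.7 K.
T = 22.4 + 285.7 = 308.1 °C.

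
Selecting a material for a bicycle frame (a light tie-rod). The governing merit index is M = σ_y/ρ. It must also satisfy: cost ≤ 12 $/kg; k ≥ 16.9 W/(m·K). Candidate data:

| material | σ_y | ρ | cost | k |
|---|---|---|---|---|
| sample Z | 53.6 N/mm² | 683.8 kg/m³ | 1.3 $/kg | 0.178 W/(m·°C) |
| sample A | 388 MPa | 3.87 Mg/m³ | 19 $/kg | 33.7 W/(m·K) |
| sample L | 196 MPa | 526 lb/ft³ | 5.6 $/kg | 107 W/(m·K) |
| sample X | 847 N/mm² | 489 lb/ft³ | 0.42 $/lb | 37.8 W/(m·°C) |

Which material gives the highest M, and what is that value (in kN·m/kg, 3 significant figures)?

Screen on constraints: cost ≤ 12 $/kg; k ≥ 16.9 W/(m·K). Survivors: sample L, sample X.
Normalizing units and computing the index:
  sample L: σ_y = 196.0 MPa, ρ = 8426 kg/m³
  sample X: σ_y = 847.0 MPa, ρ = 7833 kg/m³
  sample X: M = 108 kN·m/kg
  sample L: M = 23.3 kN·m/kg
Highest index: sample X.

sample X, M = 108 kN·m/kg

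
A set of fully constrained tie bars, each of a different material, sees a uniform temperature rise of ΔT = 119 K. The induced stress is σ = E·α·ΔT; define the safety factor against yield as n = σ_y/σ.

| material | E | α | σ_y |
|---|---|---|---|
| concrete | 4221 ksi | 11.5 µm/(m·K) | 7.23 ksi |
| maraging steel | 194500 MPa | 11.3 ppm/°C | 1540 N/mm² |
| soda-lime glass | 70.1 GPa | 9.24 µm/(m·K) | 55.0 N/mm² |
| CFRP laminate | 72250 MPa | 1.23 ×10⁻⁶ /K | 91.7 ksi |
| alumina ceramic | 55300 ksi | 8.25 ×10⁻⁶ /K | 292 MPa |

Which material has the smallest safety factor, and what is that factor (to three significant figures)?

soda-lime glass, n = 0.714

With everything in SI (GPa, ×10⁻⁶/K, MPa):
  concrete: E = 29.10, α = 11.5, σ_y = 49.85 → σ = 39.8 MPa, n = 1.25
  maraging steel: E = 194.5, α = 11.3, σ_y = 1540 → σ = 262 MPa, n = 5.89
  soda-lime glass: E = 70.10, α = 9.24, σ_y = 55.00 → σ = 77.1 MPa, n = 0.714
  CFRP laminate: E = 72.25, α = 1.23, σ_y = 632.2 → σ = 10.6 MPa, n = 59.8
  alumina ceramic: E = 381.3, α = 8.25, σ_y = 292.0 → σ = 374 MPa, n = 0.780
Smallest n: soda-lime glass with n = 0.714.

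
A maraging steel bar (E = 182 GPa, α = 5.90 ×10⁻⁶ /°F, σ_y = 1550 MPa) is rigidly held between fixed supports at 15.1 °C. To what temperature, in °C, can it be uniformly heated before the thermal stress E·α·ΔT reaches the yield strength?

817 °C

α = 5.90×10⁻⁶/°F × 9/5 = 10.6×10⁻⁶/K.
E·α·ΔT = 1550 MPa ⇒ ΔT = 1550 / (182.0×10³ × 10.6×10⁻⁶) = 801.9 K.
T = 15.1 + 801.9 = 817.0 °C.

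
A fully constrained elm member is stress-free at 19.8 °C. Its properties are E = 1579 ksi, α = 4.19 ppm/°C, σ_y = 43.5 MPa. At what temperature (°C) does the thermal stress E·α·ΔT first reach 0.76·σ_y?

E = 1579 ksi = 10.89 GPa.
E·α·ΔT = 33.06 MPa ⇒ ΔT = 33.06 / (10.89×10³ × 4.19×10⁻⁶) = 724.7 K.
T = 19.8 + 724.7 = 744.5 °C.

745 °C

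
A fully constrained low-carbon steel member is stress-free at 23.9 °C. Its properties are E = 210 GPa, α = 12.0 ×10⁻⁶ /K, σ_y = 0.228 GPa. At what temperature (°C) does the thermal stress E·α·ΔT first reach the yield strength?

σ_y = 0.228 GPa = 228.0 MPa.
E·α·ΔT = 228.0 MPa ⇒ ΔT = 228.0 / (210.0×10³ × 12.0×10⁻⁶) = 90.48 K.
T = 23.9 + 90.48 = 114.4 °C.

114 °C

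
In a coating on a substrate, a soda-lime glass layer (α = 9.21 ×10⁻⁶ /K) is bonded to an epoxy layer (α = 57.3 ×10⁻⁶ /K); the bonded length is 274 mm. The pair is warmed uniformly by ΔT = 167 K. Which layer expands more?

α(soda-lime glass) = 9.21×10⁻⁶/K vs α(epoxy) = 57.3×10⁻⁶/K.
Higher α expands more for the same ΔT: epoxy.

epoxy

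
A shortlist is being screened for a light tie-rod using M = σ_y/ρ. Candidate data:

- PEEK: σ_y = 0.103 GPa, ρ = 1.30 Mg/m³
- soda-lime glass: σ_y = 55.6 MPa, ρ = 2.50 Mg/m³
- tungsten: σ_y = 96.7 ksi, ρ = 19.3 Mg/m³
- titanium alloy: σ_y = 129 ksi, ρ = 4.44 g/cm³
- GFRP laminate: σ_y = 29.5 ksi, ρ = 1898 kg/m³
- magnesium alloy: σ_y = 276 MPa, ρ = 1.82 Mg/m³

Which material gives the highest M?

titanium alloy

After converting to SI:
  PEEK: σ_y = 103.0 MPa, ρ = 1300 kg/m³
  soda-lime glass: σ_y = 55.60 MPa, ρ = 2500 kg/m³
  tungsten: σ_y = 666.7 MPa, ρ = 19300 kg/m³
  titanium alloy: σ_y = 889.4 MPa, ρ = 4440 kg/m³
  GFRP laminate: σ_y = 203.4 MPa, ρ = 1898 kg/m³
  magnesium alloy: σ_y = 276.0 MPa, ρ = 1820 kg/m³
  titanium alloy: M = 200 kN·m/kg
  magnesium alloy: M = 152 kN·m/kg
  GFRP laminate: M = 107 kN·m/kg
  PEEK: M = 79.2 kN·m/kg
  tungsten: M = 34.5 kN·m/kg
  soda-lime glass: M = 22.2 kN·m/kg
The maximum is for titanium alloy.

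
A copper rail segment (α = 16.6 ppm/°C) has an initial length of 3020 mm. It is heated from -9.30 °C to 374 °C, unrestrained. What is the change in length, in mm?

19.2 mm

ΔT = 374 − (-9.30) = 383.3 K.
ΔL = α·L₀·ΔT = 16.6×10⁻⁶ × 3020 mm × 383.3 K = 19.2 mm.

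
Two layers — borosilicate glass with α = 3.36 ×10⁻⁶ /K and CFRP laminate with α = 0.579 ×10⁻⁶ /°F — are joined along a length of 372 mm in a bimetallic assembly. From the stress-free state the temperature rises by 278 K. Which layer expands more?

CFRP laminate: α = 0.579×10⁻⁶/°F × 9/5 = 1.04×10⁻⁶/K.
α(borosilicate glass) = 3.36×10⁻⁶/K vs α(CFRP laminate) = 1.04×10⁻⁶/K.
Higher α expands more for the same ΔT: borosilicate glass.

borosilicate glass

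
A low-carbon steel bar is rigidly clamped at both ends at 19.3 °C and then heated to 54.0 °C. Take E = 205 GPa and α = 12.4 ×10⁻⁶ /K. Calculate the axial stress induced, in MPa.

88.2 MPa

ΔT = 34.70 K. Constrained thermal stress σ = E·α·ΔT = 205.0×10³ MPa × 12.4×10⁻⁶ × 34.70 = 88.2 MPa (compressive).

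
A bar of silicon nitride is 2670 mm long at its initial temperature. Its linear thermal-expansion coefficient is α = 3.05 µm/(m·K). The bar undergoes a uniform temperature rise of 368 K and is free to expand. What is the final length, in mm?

2673.0 mm

ΔL = α·L₀·ΔT = 3.05×10⁻⁶ × 2670 mm × 368.0 K = 3.00 mm.
L = L₀ + ΔL = 2670 + 3.00 = 2673.0 mm.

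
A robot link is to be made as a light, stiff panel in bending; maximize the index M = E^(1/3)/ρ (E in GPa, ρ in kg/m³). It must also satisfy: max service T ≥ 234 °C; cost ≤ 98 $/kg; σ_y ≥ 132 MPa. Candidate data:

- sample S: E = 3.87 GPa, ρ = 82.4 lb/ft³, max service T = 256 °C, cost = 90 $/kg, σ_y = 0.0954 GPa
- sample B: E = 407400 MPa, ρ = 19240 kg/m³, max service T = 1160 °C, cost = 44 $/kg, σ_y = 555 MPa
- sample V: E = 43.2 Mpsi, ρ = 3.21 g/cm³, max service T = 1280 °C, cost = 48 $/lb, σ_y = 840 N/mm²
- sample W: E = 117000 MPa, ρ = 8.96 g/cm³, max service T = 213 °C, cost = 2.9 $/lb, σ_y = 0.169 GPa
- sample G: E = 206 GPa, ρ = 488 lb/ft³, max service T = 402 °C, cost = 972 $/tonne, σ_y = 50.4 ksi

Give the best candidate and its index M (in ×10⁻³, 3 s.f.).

Screen on constraints: max service T ≥ 234 °C; cost ≤ 98 $/kg; σ_y ≥ 132 MPa. Survivors: sample B, sample G.
Normalizing units and computing the index:
  sample B: E = 407.4 GPa, ρ = 19240 kg/m³
  sample G: E = 206.0 GPa, ρ = 7817 kg/m³
  sample G: M = 0.756×10⁻³
  sample B: M = 0.385×10⁻³
Sample G has the largest M.

sample G, M = 0.756×10⁻³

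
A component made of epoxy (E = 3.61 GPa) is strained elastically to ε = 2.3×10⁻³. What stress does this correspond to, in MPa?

8.30 MPa

σ = E·ε = 3610 MPa × 2.3×10⁻³ = 8.30 MPa.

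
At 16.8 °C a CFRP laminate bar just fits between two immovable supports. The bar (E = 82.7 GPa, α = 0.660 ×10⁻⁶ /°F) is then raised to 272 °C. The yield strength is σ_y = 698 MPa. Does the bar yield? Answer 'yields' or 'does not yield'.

does not yield

α = 0.660×10⁻⁶/°F × 9/5 = 1.19×10⁻⁶/K.
ΔT = 255.2 K. Constrained thermal stress σ = E·α·ΔT = 82.70×10³ MPa × 1.19×10⁻⁶ × 255.2 = 25.1 MPa (compressive).
Compare to σ_y = 698 MPa: σ < σ_y, so it does not yield.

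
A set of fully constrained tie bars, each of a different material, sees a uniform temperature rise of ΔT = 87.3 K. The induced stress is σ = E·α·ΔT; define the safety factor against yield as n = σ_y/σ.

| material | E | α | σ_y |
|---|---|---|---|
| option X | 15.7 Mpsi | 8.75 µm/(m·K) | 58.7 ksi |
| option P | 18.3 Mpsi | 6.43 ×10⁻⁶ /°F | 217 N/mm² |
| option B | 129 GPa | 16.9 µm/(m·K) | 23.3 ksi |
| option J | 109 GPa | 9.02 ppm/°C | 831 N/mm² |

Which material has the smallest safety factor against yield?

option B

Per material, after unit conversion:
  option X: E = 108.2, α = 8.75, σ_y = 404.7 → σ = 82.7 MPa, n = 4.89
  option P: E = 126.2, α = 11.6, σ_y = 217.0 → σ = 127 MPa, n = 1.70
  option B: E = 129.0, α = 16.9, σ_y = 160.6 → σ = 190 MPa, n = 0.844
  option J: E = 109.0, α = 9.02, σ_y = 831.0 → σ = 85.8 MPa, n = 9.68
Option B has the lowest safety factor, n = 0.844.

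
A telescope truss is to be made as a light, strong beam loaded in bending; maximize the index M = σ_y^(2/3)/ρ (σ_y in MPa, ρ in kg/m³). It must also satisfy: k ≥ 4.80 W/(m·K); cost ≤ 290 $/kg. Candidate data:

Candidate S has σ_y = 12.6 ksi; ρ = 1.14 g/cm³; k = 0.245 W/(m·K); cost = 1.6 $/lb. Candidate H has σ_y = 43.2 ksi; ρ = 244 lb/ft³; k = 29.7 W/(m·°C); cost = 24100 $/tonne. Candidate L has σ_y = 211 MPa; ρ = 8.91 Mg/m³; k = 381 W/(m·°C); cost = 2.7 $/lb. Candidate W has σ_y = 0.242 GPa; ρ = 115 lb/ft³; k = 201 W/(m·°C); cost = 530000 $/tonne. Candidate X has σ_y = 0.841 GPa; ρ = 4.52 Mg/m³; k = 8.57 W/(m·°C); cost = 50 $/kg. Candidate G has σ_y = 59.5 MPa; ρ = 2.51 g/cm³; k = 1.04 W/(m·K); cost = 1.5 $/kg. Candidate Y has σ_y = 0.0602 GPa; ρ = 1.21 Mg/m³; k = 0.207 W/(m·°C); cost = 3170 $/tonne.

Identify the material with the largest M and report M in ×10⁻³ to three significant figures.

Screen on constraints: k ≥ 4.80 W/(m·K); cost ≤ 290 $/kg. Survivors: candidate H, candidate L, candidate X.
After converting to SI:
  candidate H: σ_y = 297.9 MPa, ρ = 3909 kg/m³
  candidate L: σ_y = 211.0 MPa, ρ = 8910 kg/m³
  candidate X: σ_y = 841.0 MPa, ρ = 4520 kg/m³
  candidate X: M = 19.7×10⁻³
  candidate H: M = 11.4×10⁻³
  candidate L: M = 3.98×10⁻³
Highest index: candidate X.

candidate X, M = 19.7×10⁻³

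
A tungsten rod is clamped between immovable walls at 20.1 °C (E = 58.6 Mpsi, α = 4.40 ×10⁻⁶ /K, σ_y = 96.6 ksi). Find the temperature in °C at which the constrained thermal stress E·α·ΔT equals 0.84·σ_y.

335 °C

E = 58.6 Mpsi = 404.0 GPa.
σ_y = 96.6 ksi = 666.0 MPa.
E·α·ΔT = 559.5 MPa ⇒ ΔT = 559.5 / (404.0×10³ × 4.40×10⁻⁶) = 314.7 K.
T = 20.1 + 314.7 = 334.8 °C.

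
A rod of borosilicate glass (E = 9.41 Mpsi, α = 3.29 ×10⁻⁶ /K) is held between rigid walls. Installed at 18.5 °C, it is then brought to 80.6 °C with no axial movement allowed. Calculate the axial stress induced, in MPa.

E = 9.41 Mpsi = 64.88 GPa.
ΔT = 62.10 K. Constrained thermal stress σ = E·α·ΔT = 64.88×10³ MPa × 3.29×10⁻⁶ × 62.10 = 13.3 MPa (compressive).

13.3 MPa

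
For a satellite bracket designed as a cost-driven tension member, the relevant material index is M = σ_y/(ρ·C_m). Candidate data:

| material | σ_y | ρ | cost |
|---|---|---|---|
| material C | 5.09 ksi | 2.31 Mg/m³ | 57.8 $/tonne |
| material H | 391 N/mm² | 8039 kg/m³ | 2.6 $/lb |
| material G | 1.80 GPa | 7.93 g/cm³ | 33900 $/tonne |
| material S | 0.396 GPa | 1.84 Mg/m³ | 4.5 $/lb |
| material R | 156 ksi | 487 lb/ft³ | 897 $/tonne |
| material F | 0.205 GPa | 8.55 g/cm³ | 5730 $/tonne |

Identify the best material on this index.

material C

Convert each candidate to consistent units, then evaluate M:
  material C: σ_y = 35.09 MPa, ρ = 2310 kg/m³, cost = 0.05780 $/kg
  material H: σ_y = 391.0 MPa, ρ = 8039 kg/m³, cost = 5.732 $/kg
  material G: σ_y = 1800 MPa, ρ = 7930 kg/m³, cost = 33.90 $/kg
  material S: σ_y = 396.0 MPa, ρ = 1840 kg/m³, cost = 9.921 $/kg
  material R: σ_y = 1076 MPa, ρ = 7801 kg/m³, cost = 0.8970 $/kg
  material F: σ_y = 205.0 MPa, ρ = 8550 kg/m³, cost = 5.730 $/kg
  material C: M = 263 kN·m per $
  material R: M = 154 kN·m per $
  material S: M = 21.7 kN·m per $
  material H: M = 8.49 kN·m per $
  material G: M = 6.70 kN·m per $
  material F: M = 4.18 kN·m per $
Highest index: material C.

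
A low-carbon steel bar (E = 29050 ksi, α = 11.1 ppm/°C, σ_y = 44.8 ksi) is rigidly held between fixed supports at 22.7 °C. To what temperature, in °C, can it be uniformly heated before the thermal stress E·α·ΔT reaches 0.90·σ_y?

E = 29050 ksi = 200.3 GPa.
σ_y = 44.8 ksi = 308.9 MPa.
E·α·ΔT = 278.0 MPa ⇒ ΔT = 278.0 / (200.3×10³ × 11.1×10⁻⁶) = 125.0 K.
T = 22.7 + 125.0 = 147.7 °C.

148 °C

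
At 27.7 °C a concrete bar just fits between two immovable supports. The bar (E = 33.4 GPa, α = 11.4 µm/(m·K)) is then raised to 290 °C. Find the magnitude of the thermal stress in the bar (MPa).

ΔT = 262.3 K. Constrained thermal stress σ = E·α·ΔT = 33.40×10³ MPa × 11.4×10⁻⁶ × 262.3 = 99.9 MPa (compressive).

99.9 MPa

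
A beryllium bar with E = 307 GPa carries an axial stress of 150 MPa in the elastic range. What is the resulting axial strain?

4.89×10⁻⁴

ε = σ/E = 150 / 307000 = 4.89×10⁻⁴.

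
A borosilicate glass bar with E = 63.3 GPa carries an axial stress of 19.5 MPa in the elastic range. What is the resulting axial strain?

ε = σ/E = 19.5 / 63300 = 3.08×10⁻⁴.

3.08×10⁻⁴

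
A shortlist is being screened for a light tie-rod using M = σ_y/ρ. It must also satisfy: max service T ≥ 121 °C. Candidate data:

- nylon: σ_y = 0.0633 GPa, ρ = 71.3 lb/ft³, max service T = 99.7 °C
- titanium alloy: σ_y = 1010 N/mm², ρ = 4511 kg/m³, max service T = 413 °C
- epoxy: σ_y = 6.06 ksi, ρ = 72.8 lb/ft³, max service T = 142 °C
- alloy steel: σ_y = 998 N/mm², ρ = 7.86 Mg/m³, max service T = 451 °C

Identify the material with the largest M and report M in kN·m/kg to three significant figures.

titanium alloy, M = 224 kN·m/kg

Screen on constraints: max service T ≥ 121 °C. Survivors: titanium alloy, epoxy, alloy steel.
Putting every candidate on a common basis:
  titanium alloy: σ_y = 1010 MPa, ρ = 4511 kg/m³
  epoxy: σ_y = 41.78 MPa, ρ = 1166 kg/m³
  alloy steel: σ_y = 998.0 MPa, ρ = 7860 kg/m³
  titanium alloy: M = 224 kN·m/kg
  alloy steel: M = 127 kN·m/kg
  epoxy: M = 35.8 kN·m/kg
The maximum is for titanium alloy.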